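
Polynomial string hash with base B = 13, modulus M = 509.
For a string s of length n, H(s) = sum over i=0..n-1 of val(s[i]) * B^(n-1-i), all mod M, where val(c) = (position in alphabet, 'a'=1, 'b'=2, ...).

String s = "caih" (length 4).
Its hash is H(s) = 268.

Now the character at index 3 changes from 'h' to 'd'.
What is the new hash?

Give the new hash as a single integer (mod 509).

val('h') = 8, val('d') = 4
Position k = 3, exponent = n-1-k = 0
B^0 mod M = 13^0 mod 509 = 1
Delta = (4 - 8) * 1 mod 509 = 505
New hash = (268 + 505) mod 509 = 264

Answer: 264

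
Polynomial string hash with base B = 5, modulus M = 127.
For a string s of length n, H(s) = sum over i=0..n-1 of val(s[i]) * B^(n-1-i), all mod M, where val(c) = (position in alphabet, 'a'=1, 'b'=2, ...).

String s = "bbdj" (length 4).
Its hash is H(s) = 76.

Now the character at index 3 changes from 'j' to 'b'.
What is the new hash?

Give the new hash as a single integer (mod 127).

val('j') = 10, val('b') = 2
Position k = 3, exponent = n-1-k = 0
B^0 mod M = 5^0 mod 127 = 1
Delta = (2 - 10) * 1 mod 127 = 119
New hash = (76 + 119) mod 127 = 68

Answer: 68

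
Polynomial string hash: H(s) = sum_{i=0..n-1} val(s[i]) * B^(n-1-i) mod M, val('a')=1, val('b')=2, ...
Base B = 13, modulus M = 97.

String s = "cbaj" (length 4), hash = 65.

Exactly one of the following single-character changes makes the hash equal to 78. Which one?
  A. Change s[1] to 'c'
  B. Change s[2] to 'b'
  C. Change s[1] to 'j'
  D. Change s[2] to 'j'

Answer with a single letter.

Answer: B

Derivation:
Option A: s[1]='b'->'c', delta=(3-2)*13^2 mod 97 = 72, hash=65+72 mod 97 = 40
Option B: s[2]='a'->'b', delta=(2-1)*13^1 mod 97 = 13, hash=65+13 mod 97 = 78 <-- target
Option C: s[1]='b'->'j', delta=(10-2)*13^2 mod 97 = 91, hash=65+91 mod 97 = 59
Option D: s[2]='a'->'j', delta=(10-1)*13^1 mod 97 = 20, hash=65+20 mod 97 = 85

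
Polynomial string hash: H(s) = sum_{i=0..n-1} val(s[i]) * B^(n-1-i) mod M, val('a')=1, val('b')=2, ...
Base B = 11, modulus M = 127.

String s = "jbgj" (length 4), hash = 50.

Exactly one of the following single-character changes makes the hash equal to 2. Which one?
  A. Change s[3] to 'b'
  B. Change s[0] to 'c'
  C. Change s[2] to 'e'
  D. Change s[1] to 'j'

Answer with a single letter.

Answer: D

Derivation:
Option A: s[3]='j'->'b', delta=(2-10)*11^0 mod 127 = 119, hash=50+119 mod 127 = 42
Option B: s[0]='j'->'c', delta=(3-10)*11^3 mod 127 = 81, hash=50+81 mod 127 = 4
Option C: s[2]='g'->'e', delta=(5-7)*11^1 mod 127 = 105, hash=50+105 mod 127 = 28
Option D: s[1]='b'->'j', delta=(10-2)*11^2 mod 127 = 79, hash=50+79 mod 127 = 2 <-- target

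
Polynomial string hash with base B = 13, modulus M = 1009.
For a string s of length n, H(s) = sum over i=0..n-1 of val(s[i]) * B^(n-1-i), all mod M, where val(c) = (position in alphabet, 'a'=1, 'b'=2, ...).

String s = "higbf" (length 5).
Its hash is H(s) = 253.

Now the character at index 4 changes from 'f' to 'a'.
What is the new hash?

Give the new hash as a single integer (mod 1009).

val('f') = 6, val('a') = 1
Position k = 4, exponent = n-1-k = 0
B^0 mod M = 13^0 mod 1009 = 1
Delta = (1 - 6) * 1 mod 1009 = 1004
New hash = (253 + 1004) mod 1009 = 248

Answer: 248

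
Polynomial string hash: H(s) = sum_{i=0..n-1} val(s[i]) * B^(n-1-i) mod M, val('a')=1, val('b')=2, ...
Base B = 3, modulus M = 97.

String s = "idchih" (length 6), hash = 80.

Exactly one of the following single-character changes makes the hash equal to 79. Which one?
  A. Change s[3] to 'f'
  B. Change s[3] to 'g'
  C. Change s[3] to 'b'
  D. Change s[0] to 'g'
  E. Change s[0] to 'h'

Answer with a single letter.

Option A: s[3]='h'->'f', delta=(6-8)*3^2 mod 97 = 79, hash=80+79 mod 97 = 62
Option B: s[3]='h'->'g', delta=(7-8)*3^2 mod 97 = 88, hash=80+88 mod 97 = 71
Option C: s[3]='h'->'b', delta=(2-8)*3^2 mod 97 = 43, hash=80+43 mod 97 = 26
Option D: s[0]='i'->'g', delta=(7-9)*3^5 mod 97 = 96, hash=80+96 mod 97 = 79 <-- target
Option E: s[0]='i'->'h', delta=(8-9)*3^5 mod 97 = 48, hash=80+48 mod 97 = 31

Answer: D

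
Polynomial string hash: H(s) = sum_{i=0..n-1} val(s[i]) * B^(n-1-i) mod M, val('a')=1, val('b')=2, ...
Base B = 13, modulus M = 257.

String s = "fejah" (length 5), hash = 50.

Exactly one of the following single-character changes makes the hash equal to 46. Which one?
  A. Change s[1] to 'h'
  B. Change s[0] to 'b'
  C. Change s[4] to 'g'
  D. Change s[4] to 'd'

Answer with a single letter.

Answer: D

Derivation:
Option A: s[1]='e'->'h', delta=(8-5)*13^3 mod 257 = 166, hash=50+166 mod 257 = 216
Option B: s[0]='f'->'b', delta=(2-6)*13^4 mod 257 = 121, hash=50+121 mod 257 = 171
Option C: s[4]='h'->'g', delta=(7-8)*13^0 mod 257 = 256, hash=50+256 mod 257 = 49
Option D: s[4]='h'->'d', delta=(4-8)*13^0 mod 257 = 253, hash=50+253 mod 257 = 46 <-- target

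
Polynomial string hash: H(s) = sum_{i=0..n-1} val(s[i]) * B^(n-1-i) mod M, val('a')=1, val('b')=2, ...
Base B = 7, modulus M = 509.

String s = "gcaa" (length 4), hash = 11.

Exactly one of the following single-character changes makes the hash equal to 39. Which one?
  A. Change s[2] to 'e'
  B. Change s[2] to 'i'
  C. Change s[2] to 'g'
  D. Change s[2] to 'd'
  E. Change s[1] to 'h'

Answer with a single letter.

Answer: A

Derivation:
Option A: s[2]='a'->'e', delta=(5-1)*7^1 mod 509 = 28, hash=11+28 mod 509 = 39 <-- target
Option B: s[2]='a'->'i', delta=(9-1)*7^1 mod 509 = 56, hash=11+56 mod 509 = 67
Option C: s[2]='a'->'g', delta=(7-1)*7^1 mod 509 = 42, hash=11+42 mod 509 = 53
Option D: s[2]='a'->'d', delta=(4-1)*7^1 mod 509 = 21, hash=11+21 mod 509 = 32
Option E: s[1]='c'->'h', delta=(8-3)*7^2 mod 509 = 245, hash=11+245 mod 509 = 256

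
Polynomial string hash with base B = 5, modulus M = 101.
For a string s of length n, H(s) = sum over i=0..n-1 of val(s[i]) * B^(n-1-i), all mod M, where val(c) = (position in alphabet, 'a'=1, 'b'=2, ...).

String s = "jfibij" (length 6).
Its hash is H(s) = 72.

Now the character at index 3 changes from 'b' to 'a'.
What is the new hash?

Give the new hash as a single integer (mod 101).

val('b') = 2, val('a') = 1
Position k = 3, exponent = n-1-k = 2
B^2 mod M = 5^2 mod 101 = 25
Delta = (1 - 2) * 25 mod 101 = 76
New hash = (72 + 76) mod 101 = 47

Answer: 47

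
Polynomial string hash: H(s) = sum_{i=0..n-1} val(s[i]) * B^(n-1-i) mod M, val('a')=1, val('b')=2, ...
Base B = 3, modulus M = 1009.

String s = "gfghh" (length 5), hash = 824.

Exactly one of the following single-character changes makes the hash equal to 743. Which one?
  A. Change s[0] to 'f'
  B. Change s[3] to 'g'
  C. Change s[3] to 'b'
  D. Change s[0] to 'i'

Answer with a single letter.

Option A: s[0]='g'->'f', delta=(6-7)*3^4 mod 1009 = 928, hash=824+928 mod 1009 = 743 <-- target
Option B: s[3]='h'->'g', delta=(7-8)*3^1 mod 1009 = 1006, hash=824+1006 mod 1009 = 821
Option C: s[3]='h'->'b', delta=(2-8)*3^1 mod 1009 = 991, hash=824+991 mod 1009 = 806
Option D: s[0]='g'->'i', delta=(9-7)*3^4 mod 1009 = 162, hash=824+162 mod 1009 = 986

Answer: A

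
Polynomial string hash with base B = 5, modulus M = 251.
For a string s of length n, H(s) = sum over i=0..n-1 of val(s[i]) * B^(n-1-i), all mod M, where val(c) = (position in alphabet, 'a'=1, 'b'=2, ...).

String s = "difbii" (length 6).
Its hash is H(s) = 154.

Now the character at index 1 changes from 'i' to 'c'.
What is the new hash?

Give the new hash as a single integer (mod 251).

Answer: 169

Derivation:
val('i') = 9, val('c') = 3
Position k = 1, exponent = n-1-k = 4
B^4 mod M = 5^4 mod 251 = 123
Delta = (3 - 9) * 123 mod 251 = 15
New hash = (154 + 15) mod 251 = 169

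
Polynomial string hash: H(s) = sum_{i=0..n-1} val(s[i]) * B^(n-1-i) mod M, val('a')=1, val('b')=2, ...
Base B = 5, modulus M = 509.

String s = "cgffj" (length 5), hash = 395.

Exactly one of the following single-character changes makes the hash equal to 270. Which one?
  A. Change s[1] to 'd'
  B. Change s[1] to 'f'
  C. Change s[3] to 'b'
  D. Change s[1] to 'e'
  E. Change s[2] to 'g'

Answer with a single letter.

Option A: s[1]='g'->'d', delta=(4-7)*5^3 mod 509 = 134, hash=395+134 mod 509 = 20
Option B: s[1]='g'->'f', delta=(6-7)*5^3 mod 509 = 384, hash=395+384 mod 509 = 270 <-- target
Option C: s[3]='f'->'b', delta=(2-6)*5^1 mod 509 = 489, hash=395+489 mod 509 = 375
Option D: s[1]='g'->'e', delta=(5-7)*5^3 mod 509 = 259, hash=395+259 mod 509 = 145
Option E: s[2]='f'->'g', delta=(7-6)*5^2 mod 509 = 25, hash=395+25 mod 509 = 420

Answer: B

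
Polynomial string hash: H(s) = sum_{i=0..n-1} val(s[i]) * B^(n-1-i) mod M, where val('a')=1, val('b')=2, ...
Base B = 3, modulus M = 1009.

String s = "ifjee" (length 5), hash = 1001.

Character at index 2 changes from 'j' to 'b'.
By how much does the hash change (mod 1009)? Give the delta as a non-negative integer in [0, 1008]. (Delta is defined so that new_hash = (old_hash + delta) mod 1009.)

Delta formula: (val(new) - val(old)) * B^(n-1-k) mod M
  val('b') - val('j') = 2 - 10 = -8
  B^(n-1-k) = 3^2 mod 1009 = 9
  Delta = -8 * 9 mod 1009 = 937

Answer: 937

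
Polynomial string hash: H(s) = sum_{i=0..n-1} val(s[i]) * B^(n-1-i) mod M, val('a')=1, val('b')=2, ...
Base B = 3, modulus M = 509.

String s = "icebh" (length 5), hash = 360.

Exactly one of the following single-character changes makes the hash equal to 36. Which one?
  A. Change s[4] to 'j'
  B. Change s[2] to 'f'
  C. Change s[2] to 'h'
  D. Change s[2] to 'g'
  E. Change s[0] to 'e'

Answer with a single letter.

Option A: s[4]='h'->'j', delta=(10-8)*3^0 mod 509 = 2, hash=360+2 mod 509 = 362
Option B: s[2]='e'->'f', delta=(6-5)*3^2 mod 509 = 9, hash=360+9 mod 509 = 369
Option C: s[2]='e'->'h', delta=(8-5)*3^2 mod 509 = 27, hash=360+27 mod 509 = 387
Option D: s[2]='e'->'g', delta=(7-5)*3^2 mod 509 = 18, hash=360+18 mod 509 = 378
Option E: s[0]='i'->'e', delta=(5-9)*3^4 mod 509 = 185, hash=360+185 mod 509 = 36 <-- target

Answer: E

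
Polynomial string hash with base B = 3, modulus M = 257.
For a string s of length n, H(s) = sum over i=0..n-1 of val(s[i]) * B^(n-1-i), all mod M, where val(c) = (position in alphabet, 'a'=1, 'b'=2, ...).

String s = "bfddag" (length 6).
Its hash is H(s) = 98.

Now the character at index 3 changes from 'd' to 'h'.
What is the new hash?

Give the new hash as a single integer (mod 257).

Answer: 134

Derivation:
val('d') = 4, val('h') = 8
Position k = 3, exponent = n-1-k = 2
B^2 mod M = 3^2 mod 257 = 9
Delta = (8 - 4) * 9 mod 257 = 36
New hash = (98 + 36) mod 257 = 134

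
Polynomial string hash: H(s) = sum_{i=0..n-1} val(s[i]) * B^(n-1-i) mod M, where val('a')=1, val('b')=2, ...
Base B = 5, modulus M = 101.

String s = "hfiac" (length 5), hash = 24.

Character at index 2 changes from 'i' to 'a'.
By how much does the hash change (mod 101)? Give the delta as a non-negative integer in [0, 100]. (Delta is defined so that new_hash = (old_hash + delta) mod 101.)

Delta formula: (val(new) - val(old)) * B^(n-1-k) mod M
  val('a') - val('i') = 1 - 9 = -8
  B^(n-1-k) = 5^2 mod 101 = 25
  Delta = -8 * 25 mod 101 = 2

Answer: 2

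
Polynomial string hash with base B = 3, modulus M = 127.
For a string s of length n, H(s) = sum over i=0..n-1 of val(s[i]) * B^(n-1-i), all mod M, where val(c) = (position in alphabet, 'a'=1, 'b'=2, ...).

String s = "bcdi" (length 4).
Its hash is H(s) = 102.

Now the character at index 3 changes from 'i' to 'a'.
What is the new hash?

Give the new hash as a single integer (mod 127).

val('i') = 9, val('a') = 1
Position k = 3, exponent = n-1-k = 0
B^0 mod M = 3^0 mod 127 = 1
Delta = (1 - 9) * 1 mod 127 = 119
New hash = (102 + 119) mod 127 = 94

Answer: 94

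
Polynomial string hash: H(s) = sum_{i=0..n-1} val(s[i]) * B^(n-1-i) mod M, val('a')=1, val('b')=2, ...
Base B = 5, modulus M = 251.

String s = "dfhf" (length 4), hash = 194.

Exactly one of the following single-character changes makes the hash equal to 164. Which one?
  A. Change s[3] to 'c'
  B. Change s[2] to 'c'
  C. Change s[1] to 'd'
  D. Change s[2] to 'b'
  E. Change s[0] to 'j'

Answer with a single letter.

Option A: s[3]='f'->'c', delta=(3-6)*5^0 mod 251 = 248, hash=194+248 mod 251 = 191
Option B: s[2]='h'->'c', delta=(3-8)*5^1 mod 251 = 226, hash=194+226 mod 251 = 169
Option C: s[1]='f'->'d', delta=(4-6)*5^2 mod 251 = 201, hash=194+201 mod 251 = 144
Option D: s[2]='h'->'b', delta=(2-8)*5^1 mod 251 = 221, hash=194+221 mod 251 = 164 <-- target
Option E: s[0]='d'->'j', delta=(10-4)*5^3 mod 251 = 248, hash=194+248 mod 251 = 191

Answer: D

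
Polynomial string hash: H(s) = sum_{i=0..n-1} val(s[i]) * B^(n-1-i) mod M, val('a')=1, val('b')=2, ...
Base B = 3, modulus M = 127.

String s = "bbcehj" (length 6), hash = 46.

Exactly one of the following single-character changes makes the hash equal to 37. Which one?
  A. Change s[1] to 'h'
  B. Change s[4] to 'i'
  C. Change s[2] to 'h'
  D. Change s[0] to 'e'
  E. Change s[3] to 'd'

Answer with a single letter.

Answer: E

Derivation:
Option A: s[1]='b'->'h', delta=(8-2)*3^4 mod 127 = 105, hash=46+105 mod 127 = 24
Option B: s[4]='h'->'i', delta=(9-8)*3^1 mod 127 = 3, hash=46+3 mod 127 = 49
Option C: s[2]='c'->'h', delta=(8-3)*3^3 mod 127 = 8, hash=46+8 mod 127 = 54
Option D: s[0]='b'->'e', delta=(5-2)*3^5 mod 127 = 94, hash=46+94 mod 127 = 13
Option E: s[3]='e'->'d', delta=(4-5)*3^2 mod 127 = 118, hash=46+118 mod 127 = 37 <-- target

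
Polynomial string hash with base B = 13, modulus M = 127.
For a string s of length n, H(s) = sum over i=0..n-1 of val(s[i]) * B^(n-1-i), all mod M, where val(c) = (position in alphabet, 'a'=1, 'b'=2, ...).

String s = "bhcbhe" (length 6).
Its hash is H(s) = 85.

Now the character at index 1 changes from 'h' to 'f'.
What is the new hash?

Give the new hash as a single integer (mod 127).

Answer: 113

Derivation:
val('h') = 8, val('f') = 6
Position k = 1, exponent = n-1-k = 4
B^4 mod M = 13^4 mod 127 = 113
Delta = (6 - 8) * 113 mod 127 = 28
New hash = (85 + 28) mod 127 = 113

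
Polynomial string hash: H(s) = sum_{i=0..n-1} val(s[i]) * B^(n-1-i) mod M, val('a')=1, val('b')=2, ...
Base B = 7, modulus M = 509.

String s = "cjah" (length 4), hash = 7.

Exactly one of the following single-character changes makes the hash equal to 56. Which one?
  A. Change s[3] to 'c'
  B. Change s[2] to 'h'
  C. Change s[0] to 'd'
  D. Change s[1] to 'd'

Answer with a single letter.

Option A: s[3]='h'->'c', delta=(3-8)*7^0 mod 509 = 504, hash=7+504 mod 509 = 2
Option B: s[2]='a'->'h', delta=(8-1)*7^1 mod 509 = 49, hash=7+49 mod 509 = 56 <-- target
Option C: s[0]='c'->'d', delta=(4-3)*7^3 mod 509 = 343, hash=7+343 mod 509 = 350
Option D: s[1]='j'->'d', delta=(4-10)*7^2 mod 509 = 215, hash=7+215 mod 509 = 222

Answer: B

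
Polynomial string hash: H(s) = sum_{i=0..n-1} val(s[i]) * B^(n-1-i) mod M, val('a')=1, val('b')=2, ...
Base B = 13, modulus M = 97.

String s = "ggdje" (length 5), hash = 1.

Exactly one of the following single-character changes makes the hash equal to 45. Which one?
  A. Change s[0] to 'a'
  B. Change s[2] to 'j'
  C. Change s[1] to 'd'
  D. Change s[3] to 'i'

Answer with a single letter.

Option A: s[0]='g'->'a', delta=(1-7)*13^4 mod 97 = 33, hash=1+33 mod 97 = 34
Option B: s[2]='d'->'j', delta=(10-4)*13^2 mod 97 = 44, hash=1+44 mod 97 = 45 <-- target
Option C: s[1]='g'->'d', delta=(4-7)*13^3 mod 97 = 5, hash=1+5 mod 97 = 6
Option D: s[3]='j'->'i', delta=(9-10)*13^1 mod 97 = 84, hash=1+84 mod 97 = 85

Answer: B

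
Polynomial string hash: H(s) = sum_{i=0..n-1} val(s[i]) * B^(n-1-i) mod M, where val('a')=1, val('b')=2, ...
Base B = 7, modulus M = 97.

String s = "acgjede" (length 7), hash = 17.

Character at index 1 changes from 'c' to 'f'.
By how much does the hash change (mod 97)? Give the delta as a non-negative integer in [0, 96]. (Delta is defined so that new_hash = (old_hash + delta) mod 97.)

Delta formula: (val(new) - val(old)) * B^(n-1-k) mod M
  val('f') - val('c') = 6 - 3 = 3
  B^(n-1-k) = 7^5 mod 97 = 26
  Delta = 3 * 26 mod 97 = 78

Answer: 78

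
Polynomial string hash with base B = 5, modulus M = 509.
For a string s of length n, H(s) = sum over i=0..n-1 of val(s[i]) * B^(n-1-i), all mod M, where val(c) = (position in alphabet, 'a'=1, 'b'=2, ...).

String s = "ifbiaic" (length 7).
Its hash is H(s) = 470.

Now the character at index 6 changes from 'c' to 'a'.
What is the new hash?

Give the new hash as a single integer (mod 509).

val('c') = 3, val('a') = 1
Position k = 6, exponent = n-1-k = 0
B^0 mod M = 5^0 mod 509 = 1
Delta = (1 - 3) * 1 mod 509 = 507
New hash = (470 + 507) mod 509 = 468

Answer: 468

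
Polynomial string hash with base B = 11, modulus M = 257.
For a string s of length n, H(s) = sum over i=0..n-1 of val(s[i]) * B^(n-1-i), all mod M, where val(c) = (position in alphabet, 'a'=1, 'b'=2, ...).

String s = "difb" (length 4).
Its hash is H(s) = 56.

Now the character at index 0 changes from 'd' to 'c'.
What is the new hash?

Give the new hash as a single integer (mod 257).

Answer: 10

Derivation:
val('d') = 4, val('c') = 3
Position k = 0, exponent = n-1-k = 3
B^3 mod M = 11^3 mod 257 = 46
Delta = (3 - 4) * 46 mod 257 = 211
New hash = (56 + 211) mod 257 = 10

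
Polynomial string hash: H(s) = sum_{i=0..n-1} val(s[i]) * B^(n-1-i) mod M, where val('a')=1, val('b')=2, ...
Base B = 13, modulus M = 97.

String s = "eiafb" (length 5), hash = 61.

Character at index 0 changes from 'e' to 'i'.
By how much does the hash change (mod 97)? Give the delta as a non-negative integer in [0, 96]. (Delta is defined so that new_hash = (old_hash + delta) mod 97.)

Answer: 75

Derivation:
Delta formula: (val(new) - val(old)) * B^(n-1-k) mod M
  val('i') - val('e') = 9 - 5 = 4
  B^(n-1-k) = 13^4 mod 97 = 43
  Delta = 4 * 43 mod 97 = 75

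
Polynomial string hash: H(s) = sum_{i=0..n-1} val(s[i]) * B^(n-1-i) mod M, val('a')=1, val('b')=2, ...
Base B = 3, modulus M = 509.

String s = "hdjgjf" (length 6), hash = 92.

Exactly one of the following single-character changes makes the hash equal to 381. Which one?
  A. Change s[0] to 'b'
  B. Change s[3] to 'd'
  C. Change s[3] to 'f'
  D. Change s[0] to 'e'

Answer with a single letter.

Answer: D

Derivation:
Option A: s[0]='h'->'b', delta=(2-8)*3^5 mod 509 = 69, hash=92+69 mod 509 = 161
Option B: s[3]='g'->'d', delta=(4-7)*3^2 mod 509 = 482, hash=92+482 mod 509 = 65
Option C: s[3]='g'->'f', delta=(6-7)*3^2 mod 509 = 500, hash=92+500 mod 509 = 83
Option D: s[0]='h'->'e', delta=(5-8)*3^5 mod 509 = 289, hash=92+289 mod 509 = 381 <-- target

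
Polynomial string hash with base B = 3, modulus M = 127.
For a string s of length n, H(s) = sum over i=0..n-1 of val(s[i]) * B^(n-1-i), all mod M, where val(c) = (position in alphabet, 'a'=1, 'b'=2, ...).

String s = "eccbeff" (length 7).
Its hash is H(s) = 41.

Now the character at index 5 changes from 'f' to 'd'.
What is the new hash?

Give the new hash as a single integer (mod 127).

Answer: 35

Derivation:
val('f') = 6, val('d') = 4
Position k = 5, exponent = n-1-k = 1
B^1 mod M = 3^1 mod 127 = 3
Delta = (4 - 6) * 3 mod 127 = 121
New hash = (41 + 121) mod 127 = 35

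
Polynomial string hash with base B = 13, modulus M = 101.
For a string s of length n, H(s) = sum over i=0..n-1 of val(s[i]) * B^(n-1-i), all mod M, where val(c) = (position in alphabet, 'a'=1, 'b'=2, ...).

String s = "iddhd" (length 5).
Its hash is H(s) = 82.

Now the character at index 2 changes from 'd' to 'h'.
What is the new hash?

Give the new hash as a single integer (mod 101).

Answer: 51

Derivation:
val('d') = 4, val('h') = 8
Position k = 2, exponent = n-1-k = 2
B^2 mod M = 13^2 mod 101 = 68
Delta = (8 - 4) * 68 mod 101 = 70
New hash = (82 + 70) mod 101 = 51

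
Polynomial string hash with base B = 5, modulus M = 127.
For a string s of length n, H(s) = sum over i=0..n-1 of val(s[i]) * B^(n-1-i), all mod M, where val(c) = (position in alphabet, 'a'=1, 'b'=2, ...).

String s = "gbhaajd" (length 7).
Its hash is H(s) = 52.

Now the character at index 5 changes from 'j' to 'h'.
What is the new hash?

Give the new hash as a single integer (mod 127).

val('j') = 10, val('h') = 8
Position k = 5, exponent = n-1-k = 1
B^1 mod M = 5^1 mod 127 = 5
Delta = (8 - 10) * 5 mod 127 = 117
New hash = (52 + 117) mod 127 = 42

Answer: 42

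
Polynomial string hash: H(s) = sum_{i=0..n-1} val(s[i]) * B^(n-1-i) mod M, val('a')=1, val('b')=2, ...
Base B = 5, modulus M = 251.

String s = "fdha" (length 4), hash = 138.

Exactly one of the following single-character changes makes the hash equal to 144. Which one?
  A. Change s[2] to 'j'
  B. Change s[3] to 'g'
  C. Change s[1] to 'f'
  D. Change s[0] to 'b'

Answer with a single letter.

Option A: s[2]='h'->'j', delta=(10-8)*5^1 mod 251 = 10, hash=138+10 mod 251 = 148
Option B: s[3]='a'->'g', delta=(7-1)*5^0 mod 251 = 6, hash=138+6 mod 251 = 144 <-- target
Option C: s[1]='d'->'f', delta=(6-4)*5^2 mod 251 = 50, hash=138+50 mod 251 = 188
Option D: s[0]='f'->'b', delta=(2-6)*5^3 mod 251 = 2, hash=138+2 mod 251 = 140

Answer: B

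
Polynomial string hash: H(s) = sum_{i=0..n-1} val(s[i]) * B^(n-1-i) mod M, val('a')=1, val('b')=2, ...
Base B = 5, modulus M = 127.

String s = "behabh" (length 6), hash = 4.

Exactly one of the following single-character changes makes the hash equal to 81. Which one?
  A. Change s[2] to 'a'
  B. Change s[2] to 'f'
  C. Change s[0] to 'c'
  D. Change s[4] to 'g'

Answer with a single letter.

Option A: s[2]='h'->'a', delta=(1-8)*5^3 mod 127 = 14, hash=4+14 mod 127 = 18
Option B: s[2]='h'->'f', delta=(6-8)*5^3 mod 127 = 4, hash=4+4 mod 127 = 8
Option C: s[0]='b'->'c', delta=(3-2)*5^5 mod 127 = 77, hash=4+77 mod 127 = 81 <-- target
Option D: s[4]='b'->'g', delta=(7-2)*5^1 mod 127 = 25, hash=4+25 mod 127 = 29

Answer: C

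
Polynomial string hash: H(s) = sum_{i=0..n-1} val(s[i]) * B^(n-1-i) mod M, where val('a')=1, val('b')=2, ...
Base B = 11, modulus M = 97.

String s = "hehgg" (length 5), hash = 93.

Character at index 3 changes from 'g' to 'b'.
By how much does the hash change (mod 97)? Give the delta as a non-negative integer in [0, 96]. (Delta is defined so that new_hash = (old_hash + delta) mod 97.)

Delta formula: (val(new) - val(old)) * B^(n-1-k) mod M
  val('b') - val('g') = 2 - 7 = -5
  B^(n-1-k) = 11^1 mod 97 = 11
  Delta = -5 * 11 mod 97 = 42

Answer: 42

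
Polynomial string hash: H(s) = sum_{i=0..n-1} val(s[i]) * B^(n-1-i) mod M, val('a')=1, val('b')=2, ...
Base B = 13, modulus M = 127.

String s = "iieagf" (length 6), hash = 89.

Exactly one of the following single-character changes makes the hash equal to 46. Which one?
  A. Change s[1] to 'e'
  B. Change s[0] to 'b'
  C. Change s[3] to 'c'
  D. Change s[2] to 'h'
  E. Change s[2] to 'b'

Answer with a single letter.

Option A: s[1]='i'->'e', delta=(5-9)*13^4 mod 127 = 56, hash=89+56 mod 127 = 18
Option B: s[0]='i'->'b', delta=(2-9)*13^5 mod 127 = 4, hash=89+4 mod 127 = 93
Option C: s[3]='a'->'c', delta=(3-1)*13^2 mod 127 = 84, hash=89+84 mod 127 = 46 <-- target
Option D: s[2]='e'->'h', delta=(8-5)*13^3 mod 127 = 114, hash=89+114 mod 127 = 76
Option E: s[2]='e'->'b', delta=(2-5)*13^3 mod 127 = 13, hash=89+13 mod 127 = 102

Answer: C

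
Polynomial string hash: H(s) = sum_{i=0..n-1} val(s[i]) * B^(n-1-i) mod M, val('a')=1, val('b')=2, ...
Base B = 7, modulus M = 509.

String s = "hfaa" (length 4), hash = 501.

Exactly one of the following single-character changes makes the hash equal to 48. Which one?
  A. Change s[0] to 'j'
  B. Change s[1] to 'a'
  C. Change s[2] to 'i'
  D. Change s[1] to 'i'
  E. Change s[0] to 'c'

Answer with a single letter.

Option A: s[0]='h'->'j', delta=(10-8)*7^3 mod 509 = 177, hash=501+177 mod 509 = 169
Option B: s[1]='f'->'a', delta=(1-6)*7^2 mod 509 = 264, hash=501+264 mod 509 = 256
Option C: s[2]='a'->'i', delta=(9-1)*7^1 mod 509 = 56, hash=501+56 mod 509 = 48 <-- target
Option D: s[1]='f'->'i', delta=(9-6)*7^2 mod 509 = 147, hash=501+147 mod 509 = 139
Option E: s[0]='h'->'c', delta=(3-8)*7^3 mod 509 = 321, hash=501+321 mod 509 = 313

Answer: C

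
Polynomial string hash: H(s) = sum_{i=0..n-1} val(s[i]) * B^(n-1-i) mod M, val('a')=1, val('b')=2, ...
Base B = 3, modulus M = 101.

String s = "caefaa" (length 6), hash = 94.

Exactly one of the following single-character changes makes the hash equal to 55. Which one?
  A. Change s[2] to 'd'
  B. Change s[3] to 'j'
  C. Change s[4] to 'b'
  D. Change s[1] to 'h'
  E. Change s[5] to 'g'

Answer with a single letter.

Answer: D

Derivation:
Option A: s[2]='e'->'d', delta=(4-5)*3^3 mod 101 = 74, hash=94+74 mod 101 = 67
Option B: s[3]='f'->'j', delta=(10-6)*3^2 mod 101 = 36, hash=94+36 mod 101 = 29
Option C: s[4]='a'->'b', delta=(2-1)*3^1 mod 101 = 3, hash=94+3 mod 101 = 97
Option D: s[1]='a'->'h', delta=(8-1)*3^4 mod 101 = 62, hash=94+62 mod 101 = 55 <-- target
Option E: s[5]='a'->'g', delta=(7-1)*3^0 mod 101 = 6, hash=94+6 mod 101 = 100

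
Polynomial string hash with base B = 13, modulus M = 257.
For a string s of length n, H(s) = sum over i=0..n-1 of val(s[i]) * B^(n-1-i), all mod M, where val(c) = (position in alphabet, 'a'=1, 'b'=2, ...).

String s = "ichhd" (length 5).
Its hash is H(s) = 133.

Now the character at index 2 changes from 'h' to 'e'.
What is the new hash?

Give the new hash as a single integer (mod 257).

Answer: 140

Derivation:
val('h') = 8, val('e') = 5
Position k = 2, exponent = n-1-k = 2
B^2 mod M = 13^2 mod 257 = 169
Delta = (5 - 8) * 169 mod 257 = 7
New hash = (133 + 7) mod 257 = 140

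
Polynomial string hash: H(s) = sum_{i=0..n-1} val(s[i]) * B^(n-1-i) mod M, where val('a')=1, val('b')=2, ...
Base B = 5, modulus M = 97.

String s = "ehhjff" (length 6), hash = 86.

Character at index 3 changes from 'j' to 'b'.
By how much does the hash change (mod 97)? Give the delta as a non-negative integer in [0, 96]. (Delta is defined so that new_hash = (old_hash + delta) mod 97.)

Answer: 91

Derivation:
Delta formula: (val(new) - val(old)) * B^(n-1-k) mod M
  val('b') - val('j') = 2 - 10 = -8
  B^(n-1-k) = 5^2 mod 97 = 25
  Delta = -8 * 25 mod 97 = 91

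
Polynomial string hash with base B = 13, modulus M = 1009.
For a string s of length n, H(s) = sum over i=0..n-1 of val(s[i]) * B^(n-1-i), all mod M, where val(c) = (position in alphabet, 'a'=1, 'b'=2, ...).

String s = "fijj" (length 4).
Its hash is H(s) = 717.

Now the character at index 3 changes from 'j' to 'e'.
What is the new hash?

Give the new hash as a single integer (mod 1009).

Answer: 712

Derivation:
val('j') = 10, val('e') = 5
Position k = 3, exponent = n-1-k = 0
B^0 mod M = 13^0 mod 1009 = 1
Delta = (5 - 10) * 1 mod 1009 = 1004
New hash = (717 + 1004) mod 1009 = 712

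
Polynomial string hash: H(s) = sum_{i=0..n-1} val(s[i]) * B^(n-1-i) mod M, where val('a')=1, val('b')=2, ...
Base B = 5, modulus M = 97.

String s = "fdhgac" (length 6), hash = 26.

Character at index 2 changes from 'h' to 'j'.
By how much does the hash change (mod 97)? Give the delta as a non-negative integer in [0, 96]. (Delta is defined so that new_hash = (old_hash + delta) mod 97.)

Answer: 56

Derivation:
Delta formula: (val(new) - val(old)) * B^(n-1-k) mod M
  val('j') - val('h') = 10 - 8 = 2
  B^(n-1-k) = 5^3 mod 97 = 28
  Delta = 2 * 28 mod 97 = 56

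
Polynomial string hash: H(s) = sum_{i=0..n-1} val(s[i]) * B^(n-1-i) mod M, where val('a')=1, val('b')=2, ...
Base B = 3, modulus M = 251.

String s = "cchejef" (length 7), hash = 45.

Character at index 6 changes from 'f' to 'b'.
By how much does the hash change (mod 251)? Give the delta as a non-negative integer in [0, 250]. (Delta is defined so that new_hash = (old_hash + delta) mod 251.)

Answer: 247

Derivation:
Delta formula: (val(new) - val(old)) * B^(n-1-k) mod M
  val('b') - val('f') = 2 - 6 = -4
  B^(n-1-k) = 3^0 mod 251 = 1
  Delta = -4 * 1 mod 251 = 247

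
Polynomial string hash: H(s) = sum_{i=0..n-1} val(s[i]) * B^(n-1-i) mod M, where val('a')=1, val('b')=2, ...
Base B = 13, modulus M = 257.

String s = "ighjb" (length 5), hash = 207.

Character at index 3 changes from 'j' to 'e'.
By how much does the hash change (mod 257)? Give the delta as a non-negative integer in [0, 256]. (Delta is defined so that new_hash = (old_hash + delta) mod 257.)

Delta formula: (val(new) - val(old)) * B^(n-1-k) mod M
  val('e') - val('j') = 5 - 10 = -5
  B^(n-1-k) = 13^1 mod 257 = 13
  Delta = -5 * 13 mod 257 = 192

Answer: 192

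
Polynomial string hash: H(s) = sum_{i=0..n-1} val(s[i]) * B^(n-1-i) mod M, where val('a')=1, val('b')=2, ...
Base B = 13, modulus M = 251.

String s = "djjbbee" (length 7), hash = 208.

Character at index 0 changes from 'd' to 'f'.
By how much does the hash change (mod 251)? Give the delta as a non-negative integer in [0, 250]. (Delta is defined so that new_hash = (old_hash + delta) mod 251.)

Delta formula: (val(new) - val(old)) * B^(n-1-k) mod M
  val('f') - val('d') = 6 - 4 = 2
  B^(n-1-k) = 13^6 mod 251 = 79
  Delta = 2 * 79 mod 251 = 158

Answer: 158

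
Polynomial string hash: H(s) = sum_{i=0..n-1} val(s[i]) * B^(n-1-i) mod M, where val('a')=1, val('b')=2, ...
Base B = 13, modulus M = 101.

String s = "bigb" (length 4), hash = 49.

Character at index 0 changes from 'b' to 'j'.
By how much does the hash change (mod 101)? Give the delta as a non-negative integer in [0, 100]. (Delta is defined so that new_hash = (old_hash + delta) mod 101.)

Delta formula: (val(new) - val(old)) * B^(n-1-k) mod M
  val('j') - val('b') = 10 - 2 = 8
  B^(n-1-k) = 13^3 mod 101 = 76
  Delta = 8 * 76 mod 101 = 2

Answer: 2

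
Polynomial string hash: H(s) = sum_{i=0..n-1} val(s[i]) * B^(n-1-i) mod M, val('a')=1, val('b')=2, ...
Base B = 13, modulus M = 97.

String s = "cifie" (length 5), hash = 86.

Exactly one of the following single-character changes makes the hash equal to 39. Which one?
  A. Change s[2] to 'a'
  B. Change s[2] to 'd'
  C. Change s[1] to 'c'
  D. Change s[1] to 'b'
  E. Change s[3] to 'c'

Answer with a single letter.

Option A: s[2]='f'->'a', delta=(1-6)*13^2 mod 97 = 28, hash=86+28 mod 97 = 17
Option B: s[2]='f'->'d', delta=(4-6)*13^2 mod 97 = 50, hash=86+50 mod 97 = 39 <-- target
Option C: s[1]='i'->'c', delta=(3-9)*13^3 mod 97 = 10, hash=86+10 mod 97 = 96
Option D: s[1]='i'->'b', delta=(2-9)*13^3 mod 97 = 44, hash=86+44 mod 97 = 33
Option E: s[3]='i'->'c', delta=(3-9)*13^1 mod 97 = 19, hash=86+19 mod 97 = 8

Answer: B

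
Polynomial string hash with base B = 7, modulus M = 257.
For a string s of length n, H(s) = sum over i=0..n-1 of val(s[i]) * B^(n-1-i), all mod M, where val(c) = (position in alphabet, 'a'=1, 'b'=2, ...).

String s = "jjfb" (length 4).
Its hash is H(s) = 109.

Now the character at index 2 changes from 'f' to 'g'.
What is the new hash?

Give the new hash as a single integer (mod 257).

val('f') = 6, val('g') = 7
Position k = 2, exponent = n-1-k = 1
B^1 mod M = 7^1 mod 257 = 7
Delta = (7 - 6) * 7 mod 257 = 7
New hash = (109 + 7) mod 257 = 116

Answer: 116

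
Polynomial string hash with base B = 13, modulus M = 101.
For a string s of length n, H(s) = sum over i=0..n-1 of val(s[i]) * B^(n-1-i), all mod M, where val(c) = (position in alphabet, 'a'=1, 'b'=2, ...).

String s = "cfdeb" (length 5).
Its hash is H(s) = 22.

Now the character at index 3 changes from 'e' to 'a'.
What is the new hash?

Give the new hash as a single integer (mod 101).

Answer: 71

Derivation:
val('e') = 5, val('a') = 1
Position k = 3, exponent = n-1-k = 1
B^1 mod M = 13^1 mod 101 = 13
Delta = (1 - 5) * 13 mod 101 = 49
New hash = (22 + 49) mod 101 = 71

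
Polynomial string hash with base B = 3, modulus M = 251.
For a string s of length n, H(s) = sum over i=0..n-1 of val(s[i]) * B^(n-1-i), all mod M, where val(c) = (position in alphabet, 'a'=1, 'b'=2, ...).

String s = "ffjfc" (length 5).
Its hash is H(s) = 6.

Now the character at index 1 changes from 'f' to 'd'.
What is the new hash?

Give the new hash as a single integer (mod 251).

Answer: 203

Derivation:
val('f') = 6, val('d') = 4
Position k = 1, exponent = n-1-k = 3
B^3 mod M = 3^3 mod 251 = 27
Delta = (4 - 6) * 27 mod 251 = 197
New hash = (6 + 197) mod 251 = 203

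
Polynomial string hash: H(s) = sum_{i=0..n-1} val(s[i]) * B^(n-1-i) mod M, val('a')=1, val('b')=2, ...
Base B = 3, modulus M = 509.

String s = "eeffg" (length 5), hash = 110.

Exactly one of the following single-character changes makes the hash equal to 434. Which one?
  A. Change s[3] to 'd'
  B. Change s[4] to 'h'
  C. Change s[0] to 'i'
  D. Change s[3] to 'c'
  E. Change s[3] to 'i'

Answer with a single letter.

Option A: s[3]='f'->'d', delta=(4-6)*3^1 mod 509 = 503, hash=110+503 mod 509 = 104
Option B: s[4]='g'->'h', delta=(8-7)*3^0 mod 509 = 1, hash=110+1 mod 509 = 111
Option C: s[0]='e'->'i', delta=(9-5)*3^4 mod 509 = 324, hash=110+324 mod 509 = 434 <-- target
Option D: s[3]='f'->'c', delta=(3-6)*3^1 mod 509 = 500, hash=110+500 mod 509 = 101
Option E: s[3]='f'->'i', delta=(9-6)*3^1 mod 509 = 9, hash=110+9 mod 509 = 119

Answer: C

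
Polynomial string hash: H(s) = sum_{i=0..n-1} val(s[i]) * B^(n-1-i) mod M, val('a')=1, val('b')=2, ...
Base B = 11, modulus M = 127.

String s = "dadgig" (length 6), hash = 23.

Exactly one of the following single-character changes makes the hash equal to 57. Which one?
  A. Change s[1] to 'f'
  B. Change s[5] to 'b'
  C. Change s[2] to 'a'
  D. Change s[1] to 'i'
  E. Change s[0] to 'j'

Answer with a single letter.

Answer: D

Derivation:
Option A: s[1]='a'->'f', delta=(6-1)*11^4 mod 127 = 53, hash=23+53 mod 127 = 76
Option B: s[5]='g'->'b', delta=(2-7)*11^0 mod 127 = 122, hash=23+122 mod 127 = 18
Option C: s[2]='d'->'a', delta=(1-4)*11^3 mod 127 = 71, hash=23+71 mod 127 = 94
Option D: s[1]='a'->'i', delta=(9-1)*11^4 mod 127 = 34, hash=23+34 mod 127 = 57 <-- target
Option E: s[0]='d'->'j', delta=(10-4)*11^5 mod 127 = 90, hash=23+90 mod 127 = 113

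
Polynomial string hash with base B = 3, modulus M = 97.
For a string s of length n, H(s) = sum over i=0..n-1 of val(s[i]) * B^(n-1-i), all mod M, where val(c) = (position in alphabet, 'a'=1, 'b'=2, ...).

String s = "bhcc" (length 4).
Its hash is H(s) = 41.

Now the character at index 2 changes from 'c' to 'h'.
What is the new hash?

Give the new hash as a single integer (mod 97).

val('c') = 3, val('h') = 8
Position k = 2, exponent = n-1-k = 1
B^1 mod M = 3^1 mod 97 = 3
Delta = (8 - 3) * 3 mod 97 = 15
New hash = (41 + 15) mod 97 = 56

Answer: 56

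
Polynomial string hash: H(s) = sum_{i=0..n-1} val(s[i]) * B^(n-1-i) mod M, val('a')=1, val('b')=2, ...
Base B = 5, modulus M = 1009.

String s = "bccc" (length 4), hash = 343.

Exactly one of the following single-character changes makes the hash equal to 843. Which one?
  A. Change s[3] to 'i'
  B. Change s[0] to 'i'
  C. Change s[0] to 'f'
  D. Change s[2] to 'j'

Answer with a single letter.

Option A: s[3]='c'->'i', delta=(9-3)*5^0 mod 1009 = 6, hash=343+6 mod 1009 = 349
Option B: s[0]='b'->'i', delta=(9-2)*5^3 mod 1009 = 875, hash=343+875 mod 1009 = 209
Option C: s[0]='b'->'f', delta=(6-2)*5^3 mod 1009 = 500, hash=343+500 mod 1009 = 843 <-- target
Option D: s[2]='c'->'j', delta=(10-3)*5^1 mod 1009 = 35, hash=343+35 mod 1009 = 378

Answer: C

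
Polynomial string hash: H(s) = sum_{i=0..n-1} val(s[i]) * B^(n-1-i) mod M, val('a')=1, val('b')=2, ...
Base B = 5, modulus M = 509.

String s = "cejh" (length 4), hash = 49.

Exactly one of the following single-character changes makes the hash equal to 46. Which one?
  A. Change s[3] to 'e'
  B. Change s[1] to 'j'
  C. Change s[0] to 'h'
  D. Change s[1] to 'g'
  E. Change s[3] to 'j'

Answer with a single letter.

Option A: s[3]='h'->'e', delta=(5-8)*5^0 mod 509 = 506, hash=49+506 mod 509 = 46 <-- target
Option B: s[1]='e'->'j', delta=(10-5)*5^2 mod 509 = 125, hash=49+125 mod 509 = 174
Option C: s[0]='c'->'h', delta=(8-3)*5^3 mod 509 = 116, hash=49+116 mod 509 = 165
Option D: s[1]='e'->'g', delta=(7-5)*5^2 mod 509 = 50, hash=49+50 mod 509 = 99
Option E: s[3]='h'->'j', delta=(10-8)*5^0 mod 509 = 2, hash=49+2 mod 509 = 51

Answer: A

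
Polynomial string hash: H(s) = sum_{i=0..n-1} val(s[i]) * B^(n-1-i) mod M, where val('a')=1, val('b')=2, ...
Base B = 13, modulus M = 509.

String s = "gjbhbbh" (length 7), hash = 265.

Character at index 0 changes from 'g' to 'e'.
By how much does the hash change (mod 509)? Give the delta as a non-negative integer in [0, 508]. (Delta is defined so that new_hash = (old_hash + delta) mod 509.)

Answer: 76

Derivation:
Delta formula: (val(new) - val(old)) * B^(n-1-k) mod M
  val('e') - val('g') = 5 - 7 = -2
  B^(n-1-k) = 13^6 mod 509 = 471
  Delta = -2 * 471 mod 509 = 76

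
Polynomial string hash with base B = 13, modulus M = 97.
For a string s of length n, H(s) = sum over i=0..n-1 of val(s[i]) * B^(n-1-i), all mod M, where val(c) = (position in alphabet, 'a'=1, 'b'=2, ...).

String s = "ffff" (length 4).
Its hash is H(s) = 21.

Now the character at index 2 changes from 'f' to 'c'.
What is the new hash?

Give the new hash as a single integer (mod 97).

val('f') = 6, val('c') = 3
Position k = 2, exponent = n-1-k = 1
B^1 mod M = 13^1 mod 97 = 13
Delta = (3 - 6) * 13 mod 97 = 58
New hash = (21 + 58) mod 97 = 79

Answer: 79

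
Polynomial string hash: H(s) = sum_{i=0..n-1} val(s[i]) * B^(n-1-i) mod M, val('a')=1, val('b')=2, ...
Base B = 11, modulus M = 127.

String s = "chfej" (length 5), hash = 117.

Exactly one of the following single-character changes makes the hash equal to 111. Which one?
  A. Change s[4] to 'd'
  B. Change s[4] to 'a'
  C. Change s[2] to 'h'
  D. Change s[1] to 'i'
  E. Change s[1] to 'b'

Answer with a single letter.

Answer: A

Derivation:
Option A: s[4]='j'->'d', delta=(4-10)*11^0 mod 127 = 121, hash=117+121 mod 127 = 111 <-- target
Option B: s[4]='j'->'a', delta=(1-10)*11^0 mod 127 = 118, hash=117+118 mod 127 = 108
Option C: s[2]='f'->'h', delta=(8-6)*11^2 mod 127 = 115, hash=117+115 mod 127 = 105
Option D: s[1]='h'->'i', delta=(9-8)*11^3 mod 127 = 61, hash=117+61 mod 127 = 51
Option E: s[1]='h'->'b', delta=(2-8)*11^3 mod 127 = 15, hash=117+15 mod 127 = 5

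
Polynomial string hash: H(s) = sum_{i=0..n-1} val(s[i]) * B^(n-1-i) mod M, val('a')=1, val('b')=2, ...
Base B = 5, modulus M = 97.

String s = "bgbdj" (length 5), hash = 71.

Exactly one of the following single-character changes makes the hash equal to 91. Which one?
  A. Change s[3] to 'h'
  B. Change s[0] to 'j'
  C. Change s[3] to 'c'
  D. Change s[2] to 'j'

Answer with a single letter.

Answer: A

Derivation:
Option A: s[3]='d'->'h', delta=(8-4)*5^1 mod 97 = 20, hash=71+20 mod 97 = 91 <-- target
Option B: s[0]='b'->'j', delta=(10-2)*5^4 mod 97 = 53, hash=71+53 mod 97 = 27
Option C: s[3]='d'->'c', delta=(3-4)*5^1 mod 97 = 92, hash=71+92 mod 97 = 66
Option D: s[2]='b'->'j', delta=(10-2)*5^2 mod 97 = 6, hash=71+6 mod 97 = 77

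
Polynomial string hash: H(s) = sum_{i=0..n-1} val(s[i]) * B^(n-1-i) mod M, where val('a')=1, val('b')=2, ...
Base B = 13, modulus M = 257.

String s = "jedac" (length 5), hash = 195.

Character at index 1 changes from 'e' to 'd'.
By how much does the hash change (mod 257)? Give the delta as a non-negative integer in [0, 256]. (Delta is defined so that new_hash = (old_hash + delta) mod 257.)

Answer: 116

Derivation:
Delta formula: (val(new) - val(old)) * B^(n-1-k) mod M
  val('d') - val('e') = 4 - 5 = -1
  B^(n-1-k) = 13^3 mod 257 = 141
  Delta = -1 * 141 mod 257 = 116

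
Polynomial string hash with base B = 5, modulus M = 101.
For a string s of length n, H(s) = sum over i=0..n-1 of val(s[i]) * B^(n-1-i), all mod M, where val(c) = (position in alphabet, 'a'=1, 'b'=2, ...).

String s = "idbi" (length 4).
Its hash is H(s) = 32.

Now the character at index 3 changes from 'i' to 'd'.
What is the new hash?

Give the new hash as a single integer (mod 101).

val('i') = 9, val('d') = 4
Position k = 3, exponent = n-1-k = 0
B^0 mod M = 5^0 mod 101 = 1
Delta = (4 - 9) * 1 mod 101 = 96
New hash = (32 + 96) mod 101 = 27

Answer: 27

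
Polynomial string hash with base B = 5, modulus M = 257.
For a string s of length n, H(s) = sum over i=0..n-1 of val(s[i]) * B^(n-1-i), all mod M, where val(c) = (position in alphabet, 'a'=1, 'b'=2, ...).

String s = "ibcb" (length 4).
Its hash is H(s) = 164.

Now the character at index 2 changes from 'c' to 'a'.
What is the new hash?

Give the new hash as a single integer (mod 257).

Answer: 154

Derivation:
val('c') = 3, val('a') = 1
Position k = 2, exponent = n-1-k = 1
B^1 mod M = 5^1 mod 257 = 5
Delta = (1 - 3) * 5 mod 257 = 247
New hash = (164 + 247) mod 257 = 154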